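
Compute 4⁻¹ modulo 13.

13 = 3*4 + 1
4 = 4*1 + 0
gcd(4, 13) = 1, so the inverse exists.
Bézout: 1 = 1*13 − 3*4.
So 4⁻¹ ≡ −3 ≡ 10 (mod 13).

10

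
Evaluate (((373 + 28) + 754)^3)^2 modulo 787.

362

373 + 28 = 401
401 + 754 = 1155 ≡ 368 (mod 787)
(368)^3 ≡ 44 (mod 787)
(44)^2 ≡ 362 (mod 787)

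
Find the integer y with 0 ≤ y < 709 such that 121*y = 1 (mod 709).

334

Run the extended Euclidean algorithm:
709 = 5*121 + 104
121 = 1*104 + 17
104 = 6*17 + 2
17 = 8*2 + 1
2 = 2*1 + 0
gcd(121, 709) = 1, so the inverse exists.
Bézout: 1 = −57*709 + 334*121.
So 121⁻¹ ≡ 334 (mod 709).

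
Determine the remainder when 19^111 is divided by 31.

By square-and-multiply:
111 in binary is 1101111, i.e. 111 = 64 + 32 + 8 + 4 + 2 + 1.
19^1 ≡ 19 (mod 31)
19^2 ≡ 19^2 = 361 ≡ 20 (mod 31)
19^4 ≡ 20^2 = 400 ≡ 28 (mod 31)
19^8 ≡ 28^2 = 784 ≡ 9 (mod 31)
19^16 ≡ 9^2 = 81 ≡ 19 (mod 31)
19^32 ≡ 19^2 = 361 ≡ 20 (mod 31)
19^64 ≡ 20^2 = 400 ≡ 28 (mod 31)
19^111 = 19^64 * 19^32 * 19^8 * 19^4 * 19^2 * 19^1 ≡ 28 * 20 * 9 * 28 * 20 * 19 (mod 31).
Accumulate the product:
28 * 20 = 560 ≡ 2
2 * 9 = 18
18 * 28 = 504 ≡ 8
8 * 20 = 160 ≡ 5
5 * 19 = 95 ≡ 2

2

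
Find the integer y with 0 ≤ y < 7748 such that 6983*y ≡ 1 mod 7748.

Apply the Euclidean algorithm and back-substitute:
7748 = 1×6983 + 765
6983 = 9×765 + 98
765 = 7×98 + 79
98 = 1×79 + 19
79 = 4×19 + 3
19 = 6×3 + 1
3 = 3×1 + 0
gcd(6983, 7748) = 1, so the inverse exists.
Back-substitute for 1:
1 = 1×19 − 6×3
  = −6×79 + 25×19
  = 25×98 − 31×79
  = −31×765 + 242×98
  = 242×6983 − 2209×765
  = −2209×7748 + 2451×6983
So 6983⁻¹ ≡ 2451 (mod 7748).

2451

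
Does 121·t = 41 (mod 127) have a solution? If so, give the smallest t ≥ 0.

99

gcd(121, 127) = 1, so a unique solution mod 127 exists.
121⁻¹ ≡ 21 (mod 127).
t ≡ 21·41 ≡ 99 (mod 127).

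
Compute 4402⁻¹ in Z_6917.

4615

6917 = 1×4402 + 2515
4402 = 1×2515 + 1887
2515 = 1×1887 + 628
1887 = 3×628 + 3
628 = 209×3 + 1
3 = 3×1 + 0
gcd(4402, 6917) = 1, so the inverse exists.
Bézout: 1 = 1465×6917 − 2302×4402.
So 4402⁻¹ ≡ −2302 ≡ 4615 (mod 6917).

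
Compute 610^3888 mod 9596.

3888 in binary is 111100110000, i.e. 3888 = 2048 + 1024 + 512 + 256 + 32 + 16.
610^1 ≡ 610 (mod 9596)
610^2 ≡ 610^2 = 372100 ≡ 7452 (mod 9596)
610^4 ≡ 7452^2 = 55532304 ≡ 252 (mod 9596)
610^8 ≡ 252^2 = 63504 ≡ 5928 (mod 9596)
610^16 ≡ 5928^2 = 35141184 ≡ 632 (mod 9596)
610^32 ≡ 632^2 = 399424 ≡ 5988 (mod 9596)
610^64 ≡ 5988^2 = 35856144 ≡ 5488 (mod 9596)
610^128 ≡ 5488^2 = 30118144 ≡ 5896 (mod 9596)
610^256 ≡ 5896^2 = 34762816 ≡ 6104 (mod 9596)
610^512 ≡ 6104^2 = 37258816 ≡ 7144 (mod 9596)
610^1024 ≡ 7144^2 = 51036736 ≡ 5208 (mod 9596)
610^2048 ≡ 5208^2 = 27123264 ≡ 4968 (mod 9596)
610^3888 = 610^2048 × 610^1024 × 610^512 × 610^256 × 610^32 × 610^16 ≡ 4968 × 5208 × 7144 × 6104 × 5988 × 632 (mod 9596).
Accumulate the product:
4968 × 5208 = 25873344 ≡ 2528
2528 × 7144 = 18060032 ≡ 360
360 × 6104 = 2197440 ≡ 9552
9552 × 5988 = 57197376 ≡ 5216
5216 × 632 = 3296512 ≡ 5084

5084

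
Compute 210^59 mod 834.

816

210^1 ≡ 210 (mod 834)
210^2 ≡ 210^2 = 44100 ≡ 732 (mod 834)
210^4 ≡ 732^2 = 535824 ≡ 396 (mod 834)
210^8 ≡ 396^2 = 156816 ≡ 24 (mod 834)
210^16 ≡ 24^2 = 576 (mod 834)
210^32 ≡ 576^2 = 331776 ≡ 678 (mod 834)
210^59 = 210^32 · 210^16 · 210^8 · 210^2 · 210^1 ≡ 678 · 576 · 24 · 732 · 210 (mod 834).
Accumulate the product:
678 · 576 = 390528 ≡ 216
216 · 24 = 5184 ≡ 180
180 · 732 = 131760 ≡ 822
822 · 210 = 172620 ≡ 816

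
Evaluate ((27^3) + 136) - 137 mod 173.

133

(27)^3 ≡ 134 (mod 173)
134 + 136 = 270 ≡ 97 (mod 173)
97 - 137 = -40 ≡ 133 (mod 173)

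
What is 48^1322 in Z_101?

1322 in binary is 10100101010, i.e. 1322 = 1024 + 256 + 32 + 8 + 2.
48^1 ≡ 48 (mod 101)
48^2 ≡ 48^2 = 2304 ≡ 82 (mod 101)
48^4 ≡ 82^2 = 6724 ≡ 58 (mod 101)
48^8 ≡ 58^2 = 3364 ≡ 31 (mod 101)
48^16 ≡ 31^2 = 961 ≡ 52 (mod 101)
48^32 ≡ 52^2 = 2704 ≡ 78 (mod 101)
48^64 ≡ 78^2 = 6084 ≡ 24 (mod 101)
48^128 ≡ 24^2 = 576 ≡ 71 (mod 101)
48^256 ≡ 71^2 = 5041 ≡ 92 (mod 101)
48^512 ≡ 92^2 = 8464 ≡ 81 (mod 101)
48^1024 ≡ 81^2 = 6561 ≡ 97 (mod 101)
48^1322 = 48^1024 × 48^256 × 48^32 × 48^8 × 48^2 ≡ 97 × 92 × 78 × 31 × 82 (mod 101).
Accumulate the product:
97 × 92 = 8924 ≡ 36
36 × 78 = 2808 ≡ 81
81 × 31 = 2511 ≡ 87
87 × 82 = 7134 ≡ 64

64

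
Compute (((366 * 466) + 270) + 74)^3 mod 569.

366 * 466 = 170556 ≡ 425 (mod 569)
425 + 270 = 695 ≡ 126 (mod 569)
126 + 74 = 200
(200)^3 ≡ 429 (mod 569)

429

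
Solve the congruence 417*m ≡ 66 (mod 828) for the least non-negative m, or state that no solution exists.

gcd(417, 828) = 3, and 3 | 66, so solutions exist.
Divide through by 3: 139*m ≡ 22 (mod 276).
139⁻¹ ≡ 139 (mod 276).
m ≡ 139*22 ≡ 22 (mod 276).
The smallest non-negative solution is m = 22.

22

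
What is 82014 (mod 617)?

570

82014 = 132×617 + 570, so 82014 ≡ 570 (mod 617).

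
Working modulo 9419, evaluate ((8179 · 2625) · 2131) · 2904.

8179 · 2625 = 21469875 ≡ 3974 (mod 9419)
3974 · 2131 = 8468594 ≡ 913 (mod 9419)
913 · 2904 = 2651352 ≡ 4613 (mod 9419)

4613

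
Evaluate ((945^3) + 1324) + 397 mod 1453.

(945)^3 ≡ 413 (mod 1453)
413 + 1324 = 1737 ≡ 284 (mod 1453)
284 + 397 = 681

681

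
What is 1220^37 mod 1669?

37 in binary is 100101, i.e. 37 = 32 + 4 + 1.
1220^1 ≡ 1220 (mod 1669)
1220^2 ≡ 1220^2 = 1488400 ≡ 1321 (mod 1669)
1220^4 ≡ 1321^2 = 1745041 ≡ 936 (mod 1669)
1220^8 ≡ 936^2 = 876096 ≡ 1540 (mod 1669)
1220^16 ≡ 1540^2 = 2371600 ≡ 1620 (mod 1669)
1220^32 ≡ 1620^2 = 2624400 ≡ 732 (mod 1669)
1220^37 = 1220^32 * 1220^4 * 1220^1 ≡ 732 * 936 * 1220 (mod 1669).
Accumulate the product:
732 * 936 = 685152 ≡ 862
862 * 1220 = 1051640 ≡ 170

170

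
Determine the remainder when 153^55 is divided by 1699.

1053

By square-and-multiply:
55 in binary is 110111, i.e. 55 = 32 + 16 + 4 + 2 + 1.
153^1 ≡ 153 (mod 1699)
153^2 ≡ 153^2 = 23409 ≡ 1322 (mod 1699)
153^4 ≡ 1322^2 = 1747684 ≡ 1112 (mod 1699)
153^8 ≡ 1112^2 = 1236544 ≡ 1371 (mod 1699)
153^16 ≡ 1371^2 = 1879641 ≡ 547 (mod 1699)
153^32 ≡ 547^2 = 299209 ≡ 185 (mod 1699)
153^55 = 153^32 * 153^16 * 153^4 * 153^2 * 153^1 ≡ 185 * 547 * 1112 * 1322 * 153 (mod 1699).
Accumulate the product:
185 * 547 = 101195 ≡ 954
954 * 1112 = 1060848 ≡ 672
672 * 1322 = 888384 ≡ 1506
1506 * 153 = 230418 ≡ 1053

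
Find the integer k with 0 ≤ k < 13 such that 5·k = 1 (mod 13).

8

13 = 2·5 + 3
5 = 1·3 + 2
3 = 1·2 + 1
2 = 2·1 + 0
gcd(5, 13) = 1, so the inverse exists.
Back-substitute for 1:
1 = 1·3 − 1·2
  = −1·5 + 2·3
  = 2·13 − 5·5
So 5⁻¹ ≡ −5 ≡ 8 (mod 13).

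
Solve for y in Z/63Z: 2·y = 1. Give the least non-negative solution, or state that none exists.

gcd(2, 63) = 1, so a unique solution mod 63 exists.
2⁻¹ ≡ 32 (mod 63).
y ≡ 32·1 ≡ 32 (mod 63).

32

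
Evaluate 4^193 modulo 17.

193 in binary is 11000001, i.e. 193 = 128 + 64 + 1.
4^1 ≡ 4 (mod 17)
4^2 ≡ 4^2 = 16 (mod 17)
4^4 ≡ 16^2 = 256 ≡ 1 (mod 17)
4^8 ≡ 1^2 = 1 (mod 17)
4^16 ≡ 1^2 = 1 (mod 17)
4^32 ≡ 1^2 = 1 (mod 17)
4^64 ≡ 1^2 = 1 (mod 17)
4^128 ≡ 1^2 = 1 (mod 17)
4^193 = 4^128 × 4^64 × 4^1 ≡ 1 × 1 × 4 (mod 17).
Accumulate the product:
1 × 1 = 1
1 × 4 = 4

4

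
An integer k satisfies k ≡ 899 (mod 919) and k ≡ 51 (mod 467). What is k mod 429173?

919⁻¹ mod 467: 919×249 ≡ 1 (mod 467), so 919⁻¹ ≡ 249.
k = 899 + 919×((51 − 899)×249 mod 467) = 899 + 919×399 = 367580.
Check: 367580 mod 919 = 899, 367580 mod 467 = 51. ✓

367580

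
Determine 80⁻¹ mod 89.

79

Apply the Euclidean algorithm and back-substitute:
89 = 1×80 + 9
80 = 8×9 + 8
9 = 1×8 + 1
8 = 8×1 + 0
gcd(80, 89) = 1, so the inverse exists.
Bézout: 1 = 9×89 − 10×80.
So 80⁻¹ ≡ −10 ≡ 79 (mod 89).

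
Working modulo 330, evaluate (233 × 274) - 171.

311

233 × 274 = 63842 ≡ 152 (mod 330)
152 - 171 = -19 ≡ 311 (mod 330)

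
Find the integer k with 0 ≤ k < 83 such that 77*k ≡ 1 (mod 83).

69

Run the extended Euclidean algorithm:
83 = 1·77 + 6
77 = 12·6 + 5
6 = 1·5 + 1
5 = 5·1 + 0
gcd(77, 83) = 1, so the inverse exists.
Back-substitute for 1:
1 = 1·6 − 1·5
  = −1·77 + 13·6
  = 13·83 − 14·77
So 77⁻¹ ≡ −14 ≡ 69 (mod 83).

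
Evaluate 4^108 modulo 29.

23

4^1 ≡ 4 (mod 29)
4^2 ≡ 4^2 = 16 (mod 29)
4^4 ≡ 16^2 = 256 ≡ 24 (mod 29)
4^8 ≡ 24^2 = 576 ≡ 25 (mod 29)
4^16 ≡ 25^2 = 625 ≡ 16 (mod 29)
4^32 ≡ 16^2 = 256 ≡ 24 (mod 29)
4^64 ≡ 24^2 = 576 ≡ 25 (mod 29)
4^108 = 4^64 · 4^32 · 4^8 · 4^4 ≡ 25 · 24 · 25 · 24 (mod 29).
Accumulate the product:
25 · 24 = 600 ≡ 20
20 · 25 = 500 ≡ 7
7 · 24 = 168 ≡ 23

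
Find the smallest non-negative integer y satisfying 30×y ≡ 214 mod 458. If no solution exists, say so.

114

gcd(30, 458) = 2, and 2 | 214, so solutions exist.
Divide through by 2: 15×y ≡ 107 mod 229.
15⁻¹ ≡ 168 (mod 229).
y ≡ 168×107 ≡ 114 (mod 229).
The smallest non-negative solution is y = 114.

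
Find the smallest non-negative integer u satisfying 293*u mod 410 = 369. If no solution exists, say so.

123

gcd(293, 410) = 1, so a unique solution mod 410 exists.
293⁻¹ ≡ 7 (mod 410).
u ≡ 7*369 ≡ 123 (mod 410).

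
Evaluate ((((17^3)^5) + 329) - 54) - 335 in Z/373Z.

92

(17)^3 ≡ 64 (mod 373)
(64)^5 ≡ 152 (mod 373)
152 + 329 = 481 ≡ 108 (mod 373)
108 - 54 = 54
54 - 335 = -281 ≡ 92 (mod 373)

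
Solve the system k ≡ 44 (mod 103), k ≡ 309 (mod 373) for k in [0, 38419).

7769

103⁻¹ mod 373: 103·134 ≡ 1 (mod 373), so 103⁻¹ ≡ 134.
k = 44 + 103·((309 − 44)·134 mod 373) = 44 + 103·75 = 7769.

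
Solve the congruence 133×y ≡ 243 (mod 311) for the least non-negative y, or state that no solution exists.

238

gcd(133, 311) = 1, so a unique solution mod 311 exists.
133⁻¹ ≡ 152 (mod 311).
y ≡ 152×243 ≡ 238 (mod 311).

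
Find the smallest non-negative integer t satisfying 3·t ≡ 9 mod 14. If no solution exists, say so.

gcd(3, 14) = 1, so a unique solution mod 14 exists.
3⁻¹ ≡ 5 (mod 14).
t ≡ 5·9 ≡ 3 (mod 14).

3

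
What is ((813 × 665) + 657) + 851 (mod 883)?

813 × 665 = 540645 ≡ 249 (mod 883)
249 + 657 = 906 ≡ 23 (mod 883)
23 + 851 = 874

874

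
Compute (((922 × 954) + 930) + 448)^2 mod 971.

507

922 × 954 = 879588 ≡ 833 (mod 971)
833 + 930 = 1763 ≡ 792 (mod 971)
792 + 448 = 1240 ≡ 269 (mod 971)
(269)^2 ≡ 507 (mod 971)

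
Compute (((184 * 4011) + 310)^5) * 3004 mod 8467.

3968

184 * 4011 = 738024 ≡ 1395 (mod 8467)
1395 + 310 = 1705
(1705)^5 ≡ 3564 (mod 8467)
3564 * 3004 = 10706256 ≡ 3968 (mod 8467)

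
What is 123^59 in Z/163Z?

Compute successive squares:
59 in binary is 111011, i.e. 59 = 32 + 16 + 8 + 2 + 1.
123^1 ≡ 123 (mod 163)
123^2 ≡ 123^2 = 15129 ≡ 133 (mod 163)
123^4 ≡ 133^2 = 17689 ≡ 85 (mod 163)
123^8 ≡ 85^2 = 7225 ≡ 53 (mod 163)
123^16 ≡ 53^2 = 2809 ≡ 38 (mod 163)
123^32 ≡ 38^2 = 1444 ≡ 140 (mod 163)
123^59 = 123^32 · 123^16 · 123^8 · 123^2 · 123^1 ≡ 140 · 38 · 53 · 133 · 123 (mod 163).
Accumulate the product:
140 · 38 = 5320 ≡ 104
104 · 53 = 5512 ≡ 133
133 · 133 = 17689 ≡ 85
85 · 123 = 10455 ≡ 23

23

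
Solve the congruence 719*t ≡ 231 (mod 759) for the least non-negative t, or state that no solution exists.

165

gcd(719, 759) = 1, so a unique solution mod 759 exists.
719⁻¹ ≡ 740 (mod 759).
t ≡ 740*231 ≡ 165 (mod 759).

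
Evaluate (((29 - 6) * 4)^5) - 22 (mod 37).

30

29 - 6 = 23
23 * 4 = 92 ≡ 18 (mod 37)
(18)^5 ≡ 15 (mod 37)
15 - 22 = -7 ≡ 30 (mod 37)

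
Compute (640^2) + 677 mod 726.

87

(640)^2 ≡ 136 (mod 726)
136 + 677 = 813 ≡ 87 (mod 726)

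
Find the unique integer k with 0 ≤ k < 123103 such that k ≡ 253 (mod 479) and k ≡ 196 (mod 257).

15102

479⁻¹ mod 257: 479×22 ≡ 1 (mod 257), so 479⁻¹ ≡ 22.
k = 253 + 479×((196 − 253)×22 mod 257) = 253 + 479×31 = 15102.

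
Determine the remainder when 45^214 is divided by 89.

64

By square-and-multiply:
214 in binary is 11010110, i.e. 214 = 128 + 64 + 16 + 4 + 2.
45^1 ≡ 45 (mod 89)
45^2 ≡ 45^2 = 2025 ≡ 67 (mod 89)
45^4 ≡ 67^2 = 4489 ≡ 39 (mod 89)
45^8 ≡ 39^2 = 1521 ≡ 8 (mod 89)
45^16 ≡ 8^2 = 64 (mod 89)
45^32 ≡ 64^2 = 4096 ≡ 2 (mod 89)
45^64 ≡ 2^2 = 4 (mod 89)
45^128 ≡ 4^2 = 16 (mod 89)
45^214 = 45^128 · 45^64 · 45^16 · 45^4 · 45^2 ≡ 16 · 4 · 64 · 39 · 67 (mod 89).
Accumulate the product:
16 · 4 = 64
64 · 64 = 4096 ≡ 2
2 · 39 = 78
78 · 67 = 5226 ≡ 64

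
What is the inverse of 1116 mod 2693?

By the extended Euclidean algorithm:
2693 = 2·1116 + 461
1116 = 2·461 + 194
461 = 2·194 + 73
194 = 2·73 + 48
73 = 1·48 + 25
48 = 1·25 + 23
25 = 1·23 + 2
23 = 11·2 + 1
2 = 2·1 + 0
gcd(1116, 2693) = 1, so the inverse exists.
Back-substitute for 1:
1 = 1·23 − 11·2
  = −11·25 + 12·23
  = 12·48 − 23·25
  = −23·73 + 35·48
  = 35·194 − 93·73
  = −93·461 + 221·194
  = 221·1116 − 535·461
  = −535·2693 + 1291·1116
So 1116⁻¹ ≡ 1291 (mod 2693).

1291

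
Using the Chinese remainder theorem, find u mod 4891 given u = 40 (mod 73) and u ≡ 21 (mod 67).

73⁻¹ mod 67: 73·56 ≡ 1 (mod 67), so 73⁻¹ ≡ 56.
u = 40 + 73·((21 − 40)·56 mod 67) = 40 + 73·8 = 624.

624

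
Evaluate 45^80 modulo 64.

Compute successive squares:
80 in binary is 1010000, i.e. 80 = 64 + 16.
45^1 ≡ 45 (mod 64)
45^2 ≡ 45^2 = 2025 ≡ 41 (mod 64)
45^4 ≡ 41^2 = 1681 ≡ 17 (mod 64)
45^8 ≡ 17^2 = 289 ≡ 33 (mod 64)
45^16 ≡ 33^2 = 1089 ≡ 1 (mod 64)
45^32 ≡ 1^2 = 1 (mod 64)
45^64 ≡ 1^2 = 1 (mod 64)
45^80 = 45^64 * 45^16 ≡ 1 * 1 (mod 64).
1 * 1 = 1 ≡ 1 (mod 64).

1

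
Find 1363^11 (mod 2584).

Using repeated squaring:
11 in binary is 1011, i.e. 11 = 8 + 2 + 1.
1363^1 ≡ 1363 (mod 2584)
1363^2 ≡ 1363^2 = 1857769 ≡ 2457 (mod 2584)
1363^4 ≡ 2457^2 = 6036849 ≡ 625 (mod 2584)
1363^8 ≡ 625^2 = 390625 ≡ 441 (mod 2584)
1363^11 = 1363^8 · 1363^2 · 1363^1 ≡ 441 · 2457 · 1363 (mod 2584).
Accumulate the product:
441 · 2457 = 1083537 ≡ 841
841 · 1363 = 1146283 ≡ 1571

1571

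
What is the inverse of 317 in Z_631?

Apply the Euclidean algorithm and back-substitute:
631 = 1·317 + 314
317 = 1·314 + 3
314 = 104·3 + 2
3 = 1·2 + 1
2 = 2·1 + 0
gcd(317, 631) = 1, so the inverse exists.
Bézout: 1 = −106·631 + 211·317.
So 317⁻¹ ≡ 211 (mod 631).

211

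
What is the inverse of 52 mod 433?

433 = 8*52 + 17
52 = 3*17 + 1
17 = 17*1 + 0
gcd(52, 433) = 1, so the inverse exists.
Back-substitute for 1:
1 = 1*52 − 3*17
  = −3*433 + 25*52
So 52⁻¹ ≡ 25 (mod 433).

25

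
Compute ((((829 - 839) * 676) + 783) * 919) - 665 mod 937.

103

829 - 839 = -10 ≡ 927 (mod 937)
927 * 676 = 626652 ≡ 736 (mod 937)
736 + 783 = 1519 ≡ 582 (mod 937)
582 * 919 = 534858 ≡ 768 (mod 937)
768 - 665 = 103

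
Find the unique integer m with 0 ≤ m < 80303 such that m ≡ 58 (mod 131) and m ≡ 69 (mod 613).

131⁻¹ mod 613: 131*365 ≡ 1 (mod 613), so 131⁻¹ ≡ 365.
m = 58 + 131*((69 − 58)*365 mod 613) = 58 + 131*337 = 44205.

44205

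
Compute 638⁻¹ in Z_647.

575

647 = 1×638 + 9
638 = 70×9 + 8
9 = 1×8 + 1
8 = 8×1 + 0
gcd(638, 647) = 1, so the inverse exists.
Back-substitute for 1:
1 = 1×9 − 1×8
  = −1×638 + 71×9
  = 71×647 − 72×638
So 638⁻¹ ≡ −72 ≡ 575 (mod 647).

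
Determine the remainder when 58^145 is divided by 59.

58

145 in binary is 10010001, i.e. 145 = 128 + 16 + 1.
58^1 ≡ 58 (mod 59)
58^2 ≡ 58^2 = 3364 ≡ 1 (mod 59)
58^4 ≡ 1^2 = 1 (mod 59)
58^8 ≡ 1^2 = 1 (mod 59)
58^16 ≡ 1^2 = 1 (mod 59)
58^32 ≡ 1^2 = 1 (mod 59)
58^64 ≡ 1^2 = 1 (mod 59)
58^128 ≡ 1^2 = 1 (mod 59)
58^145 = 58^128 · 58^16 · 58^1 ≡ 1 · 1 · 58 (mod 59).
Accumulate the product:
1 · 1 = 1
1 · 58 = 58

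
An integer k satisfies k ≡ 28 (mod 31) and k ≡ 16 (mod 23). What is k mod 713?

31⁻¹ mod 23: 31·3 ≡ 1 (mod 23), so 31⁻¹ ≡ 3.
k = 28 + 31·((16 − 28)·3 mod 23) = 28 + 31·10 = 338.

338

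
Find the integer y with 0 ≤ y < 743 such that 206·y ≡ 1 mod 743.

422

Apply the Euclidean algorithm and back-substitute:
743 = 3×206 + 125
206 = 1×125 + 81
125 = 1×81 + 44
81 = 1×44 + 37
44 = 1×37 + 7
37 = 5×7 + 2
7 = 3×2 + 1
2 = 2×1 + 0
gcd(206, 743) = 1, so the inverse exists.
Back-substitute for 1:
1 = 1×7 − 3×2
  = −3×37 + 16×7
  = 16×44 − 19×37
  = −19×81 + 35×44
  = 35×125 − 54×81
  = −54×206 + 89×125
  = 89×743 − 321×206
So 206⁻¹ ≡ −321 ≡ 422 (mod 743).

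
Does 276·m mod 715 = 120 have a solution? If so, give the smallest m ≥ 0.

560

gcd(276, 715) = 1, so a unique solution mod 715 exists.
276⁻¹ ≡ 386 (mod 715).
m ≡ 386·120 ≡ 560 (mod 715).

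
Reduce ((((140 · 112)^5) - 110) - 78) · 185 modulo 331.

140 · 112 = 15680 ≡ 123 (mod 331)
(123)^5 ≡ 131 (mod 331)
131 - 110 = 21
21 - 78 = -57 ≡ 274 (mod 331)
274 · 185 = 50690 ≡ 47 (mod 331)

47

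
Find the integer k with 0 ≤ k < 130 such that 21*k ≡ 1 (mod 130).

31

130 = 6×21 + 4
21 = 5×4 + 1
4 = 4×1 + 0
gcd(21, 130) = 1, so the inverse exists.
Bézout: 1 = −5×130 + 31×21.
So 21⁻¹ ≡ 31 (mod 130).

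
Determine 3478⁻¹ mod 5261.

1375

5261 = 1*3478 + 1783
3478 = 1*1783 + 1695
1783 = 1*1695 + 88
1695 = 19*88 + 23
88 = 3*23 + 19
23 = 1*19 + 4
19 = 4*4 + 3
4 = 1*3 + 1
3 = 3*1 + 0
gcd(3478, 5261) = 1, so the inverse exists.
Back-substitute for 1:
1 = 1*4 − 1*3
  = −1*19 + 5*4
  = 5*23 − 6*19
  = −6*88 + 23*23
  = 23*1695 − 443*88
  = −443*1783 + 466*1695
  = 466*3478 − 909*1783
  = −909*5261 + 1375*3478
So 3478⁻¹ ≡ 1375 (mod 5261).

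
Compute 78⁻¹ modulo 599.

Run the extended Euclidean algorithm:
599 = 7*78 + 53
78 = 1*53 + 25
53 = 2*25 + 3
25 = 8*3 + 1
3 = 3*1 + 0
gcd(78, 599) = 1, so the inverse exists.
Back-substitute for 1:
1 = 1*25 − 8*3
  = −8*53 + 17*25
  = 17*78 − 25*53
  = −25*599 + 192*78
So 78⁻¹ ≡ 192 (mod 599).

192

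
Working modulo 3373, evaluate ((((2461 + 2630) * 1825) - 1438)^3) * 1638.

786

2461 + 2630 = 5091 ≡ 1718 (mod 3373)
1718 * 1825 = 3135350 ≡ 1833 (mod 3373)
1833 - 1438 = 395
(395)^3 ≡ 1792 (mod 3373)
1792 * 1638 = 2935296 ≡ 786 (mod 3373)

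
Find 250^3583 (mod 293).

268

3583 in binary is 110111111111, i.e. 3583 = 2048 + 1024 + 256 + 128 + 64 + 32 + 16 + 8 + 4 + 2 + 1.
250^1 ≡ 250 (mod 293)
250^2 ≡ 250^2 = 62500 ≡ 91 (mod 293)
250^4 ≡ 91^2 = 8281 ≡ 77 (mod 293)
250^8 ≡ 77^2 = 5929 ≡ 69 (mod 293)
250^16 ≡ 69^2 = 4761 ≡ 73 (mod 293)
250^32 ≡ 73^2 = 5329 ≡ 55 (mod 293)
250^64 ≡ 55^2 = 3025 ≡ 95 (mod 293)
250^128 ≡ 95^2 = 9025 ≡ 235 (mod 293)
250^256 ≡ 235^2 = 55225 ≡ 141 (mod 293)
250^512 ≡ 141^2 = 19881 ≡ 250 (mod 293)
250^1024 ≡ 250^2 = 62500 ≡ 91 (mod 293)
250^2048 ≡ 91^2 = 8281 ≡ 77 (mod 293)
250^3583 = 250^2048 · 250^1024 · 250^256 · 250^128 · 250^64 · 250^32 · 250^16 · 250^8 · 250^4 · 250^2 · 250^1 ≡ 77 · 91 · 141 · 235 · 95 · 55 · 73 · 69 · 77 · 91 · 250 (mod 293).
Accumulate the product:
77 · 91 = 7007 ≡ 268
268 · 141 = 37788 ≡ 284
284 · 235 = 66740 ≡ 229
229 · 95 = 21755 ≡ 73
73 · 55 = 4015 ≡ 206
206 · 73 = 15038 ≡ 95
95 · 69 = 6555 ≡ 109
109 · 77 = 8393 ≡ 189
189 · 91 = 17199 ≡ 205
205 · 250 = 51250 ≡ 268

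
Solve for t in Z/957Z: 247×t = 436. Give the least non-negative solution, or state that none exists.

gcd(247, 957) = 1, so a unique solution mod 957 exists.
247⁻¹ ≡ 31 (mod 957).
t ≡ 31×436 ≡ 118 (mod 957).

118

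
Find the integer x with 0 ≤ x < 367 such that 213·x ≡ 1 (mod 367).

367 = 1·213 + 154
213 = 1·154 + 59
154 = 2·59 + 36
59 = 1·36 + 23
36 = 1·23 + 13
23 = 1·13 + 10
13 = 1·10 + 3
10 = 3·3 + 1
3 = 3·1 + 0
gcd(213, 367) = 1, so the inverse exists.
Bézout: 1 = −65·367 + 112·213.
So 213⁻¹ ≡ 112 (mod 367).

112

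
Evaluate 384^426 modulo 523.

264

Using repeated squaring:
426 in binary is 110101010, i.e. 426 = 256 + 128 + 32 + 8 + 2.
384^1 ≡ 384 (mod 523)
384^2 ≡ 384^2 = 147456 ≡ 493 (mod 523)
384^4 ≡ 493^2 = 243049 ≡ 377 (mod 523)
384^8 ≡ 377^2 = 142129 ≡ 396 (mod 523)
384^16 ≡ 396^2 = 156816 ≡ 439 (mod 523)
384^32 ≡ 439^2 = 192721 ≡ 257 (mod 523)
384^64 ≡ 257^2 = 66049 ≡ 151 (mod 523)
384^128 ≡ 151^2 = 22801 ≡ 312 (mod 523)
384^256 ≡ 312^2 = 97344 ≡ 66 (mod 523)
384^426 = 384^256 · 384^128 · 384^32 · 384^8 · 384^2 ≡ 66 · 312 · 257 · 396 · 493 (mod 523).
Accumulate the product:
66 · 312 = 20592 ≡ 195
195 · 257 = 50115 ≡ 430
430 · 396 = 170280 ≡ 305
305 · 493 = 150365 ≡ 264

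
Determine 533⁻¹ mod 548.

73

548 = 1*533 + 15
533 = 35*15 + 8
15 = 1*8 + 7
8 = 1*7 + 1
7 = 7*1 + 0
gcd(533, 548) = 1, so the inverse exists.
Back-substitute for 1:
1 = 1*8 − 1*7
  = −1*15 + 2*8
  = 2*533 − 71*15
  = −71*548 + 73*533
So 533⁻¹ ≡ 73 (mod 548).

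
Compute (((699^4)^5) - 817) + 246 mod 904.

670

(699)^4 ≡ 121 (mod 904)
(121)^5 ≡ 337 (mod 904)
337 - 817 = -480 ≡ 424 (mod 904)
424 + 246 = 670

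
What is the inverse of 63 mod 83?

83 = 1*63 + 20
63 = 3*20 + 3
20 = 6*3 + 2
3 = 1*2 + 1
2 = 2*1 + 0
gcd(63, 83) = 1, so the inverse exists.
Bézout: 1 = −22*83 + 29*63.
So 63⁻¹ ≡ 29 (mod 83).

29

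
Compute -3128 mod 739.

-3128 = -5*739 + 567, so -3128 ≡ 567 (mod 739).

567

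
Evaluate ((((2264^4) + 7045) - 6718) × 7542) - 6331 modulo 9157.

(2264)^4 ≡ 1396 (mod 9157)
1396 + 7045 = 8441
8441 - 6718 = 1723
1723 × 7542 = 12994866 ≡ 1083 (mod 9157)
1083 - 6331 = -5248 ≡ 3909 (mod 9157)

3909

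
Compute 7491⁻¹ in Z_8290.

8290 = 1×7491 + 799
7491 = 9×799 + 300
799 = 2×300 + 199
300 = 1×199 + 101
199 = 1×101 + 98
101 = 1×98 + 3
98 = 32×3 + 2
3 = 1×2 + 1
2 = 2×1 + 0
gcd(7491, 8290) = 1, so the inverse exists.
Bézout: 1 = −2522×8290 + 2791×7491.
So 7491⁻¹ ≡ 2791 (mod 8290).

2791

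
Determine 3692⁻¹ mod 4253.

4253 = 1*3692 + 561
3692 = 6*561 + 326
561 = 1*326 + 235
326 = 1*235 + 91
235 = 2*91 + 53
91 = 1*53 + 38
53 = 1*38 + 15
38 = 2*15 + 8
15 = 1*8 + 7
8 = 1*7 + 1
7 = 7*1 + 0
gcd(3692, 4253) = 1, so the inverse exists.
Back-substitute for 1:
1 = 1*8 − 1*7
  = −1*15 + 2*8
  = 2*38 − 5*15
  = −5*53 + 7*38
  = 7*91 − 12*53
  = −12*235 + 31*91
  = 31*326 − 43*235
  = −43*561 + 74*326
  = 74*3692 − 487*561
  = −487*4253 + 561*3692
So 3692⁻¹ ≡ 561 (mod 4253).

561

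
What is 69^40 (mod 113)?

40 in binary is 101000, i.e. 40 = 32 + 8.
69^1 ≡ 69 (mod 113)
69^2 ≡ 69^2 = 4761 ≡ 15 (mod 113)
69^4 ≡ 15^2 = 225 ≡ 112 (mod 113)
69^8 ≡ 112^2 = 12544 ≡ 1 (mod 113)
69^16 ≡ 1^2 = 1 (mod 113)
69^32 ≡ 1^2 = 1 (mod 113)
69^40 = 69^32 * 69^8 ≡ 1 * 1 (mod 113).
1 * 1 = 1 ≡ 1 (mod 113).

1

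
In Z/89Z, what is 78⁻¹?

Run the extended Euclidean algorithm:
89 = 1×78 + 11
78 = 7×11 + 1
11 = 11×1 + 0
gcd(78, 89) = 1, so the inverse exists.
Back-substitute for 1:
1 = 1×78 − 7×11
  = −7×89 + 8×78
So 78⁻¹ ≡ 8 (mod 89).

8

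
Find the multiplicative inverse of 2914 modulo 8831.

By the extended Euclidean algorithm:
8831 = 3×2914 + 89
2914 = 32×89 + 66
89 = 1×66 + 23
66 = 2×23 + 20
23 = 1×20 + 3
20 = 6×3 + 2
3 = 1×2 + 1
2 = 2×1 + 0
gcd(2914, 8831) = 1, so the inverse exists.
Bézout: 1 = 1015×8831 − 3076×2914.
So 2914⁻¹ ≡ −3076 ≡ 5755 (mod 8831).

5755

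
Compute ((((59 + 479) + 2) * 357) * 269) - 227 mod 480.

313

59 + 479 = 538 ≡ 58 (mod 480)
58 + 2 = 60
60 * 357 = 21420 ≡ 300 (mod 480)
300 * 269 = 80700 ≡ 60 (mod 480)
60 - 227 = -167 ≡ 313 (mod 480)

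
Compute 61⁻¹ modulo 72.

13

Apply the Euclidean algorithm and back-substitute:
72 = 1*61 + 11
61 = 5*11 + 6
11 = 1*6 + 5
6 = 1*5 + 1
5 = 5*1 + 0
gcd(61, 72) = 1, so the inverse exists.
Back-substitute for 1:
1 = 1*6 − 1*5
  = −1*11 + 2*6
  = 2*61 − 11*11
  = −11*72 + 13*61
So 61⁻¹ ≡ 13 (mod 72).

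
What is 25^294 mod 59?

294 in binary is 100100110, i.e. 294 = 256 + 32 + 4 + 2.
25^1 ≡ 25 (mod 59)
25^2 ≡ 25^2 = 625 ≡ 35 (mod 59)
25^4 ≡ 35^2 = 1225 ≡ 45 (mod 59)
25^8 ≡ 45^2 = 2025 ≡ 19 (mod 59)
25^16 ≡ 19^2 = 361 ≡ 7 (mod 59)
25^32 ≡ 7^2 = 49 (mod 59)
25^64 ≡ 49^2 = 2401 ≡ 41 (mod 59)
25^128 ≡ 41^2 = 1681 ≡ 29 (mod 59)
25^256 ≡ 29^2 = 841 ≡ 15 (mod 59)
25^294 = 25^256 · 25^32 · 25^4 · 25^2 ≡ 15 · 49 · 45 · 35 (mod 59).
Accumulate the product:
15 · 49 = 735 ≡ 27
27 · 45 = 1215 ≡ 35
35 · 35 = 1225 ≡ 45

45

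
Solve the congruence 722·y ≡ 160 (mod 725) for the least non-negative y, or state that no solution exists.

430

gcd(722, 725) = 1, so a unique solution mod 725 exists.
722⁻¹ ≡ 483 (mod 725).
y ≡ 483·160 ≡ 430 (mod 725).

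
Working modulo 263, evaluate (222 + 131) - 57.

33

222 + 131 = 353 ≡ 90 (mod 263)
90 - 57 = 33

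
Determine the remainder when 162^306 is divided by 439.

Compute successive squares:
306 in binary is 100110010, i.e. 306 = 256 + 32 + 16 + 2.
162^1 ≡ 162 (mod 439)
162^2 ≡ 162^2 = 26244 ≡ 343 (mod 439)
162^4 ≡ 343^2 = 117649 ≡ 436 (mod 439)
162^8 ≡ 436^2 = 190096 ≡ 9 (mod 439)
162^16 ≡ 9^2 = 81 (mod 439)
162^32 ≡ 81^2 = 6561 ≡ 415 (mod 439)
162^64 ≡ 415^2 = 172225 ≡ 137 (mod 439)
162^128 ≡ 137^2 = 18769 ≡ 331 (mod 439)
162^256 ≡ 331^2 = 109561 ≡ 250 (mod 439)
162^306 = 162^256 * 162^32 * 162^16 * 162^2 ≡ 250 * 415 * 81 * 343 (mod 439).
Accumulate the product:
250 * 415 = 103750 ≡ 146
146 * 81 = 11826 ≡ 412
412 * 343 = 141316 ≡ 397

397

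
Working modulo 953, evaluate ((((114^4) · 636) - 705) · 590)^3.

(114)^4 ≡ 591 (mod 953)
591 · 636 = 375876 ≡ 394 (mod 953)
394 - 705 = -311 ≡ 642 (mod 953)
642 · 590 = 378780 ≡ 439 (mod 953)
(439)^3 ≡ 38 (mod 953)

38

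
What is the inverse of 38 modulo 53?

7

53 = 1×38 + 15
38 = 2×15 + 8
15 = 1×8 + 7
8 = 1×7 + 1
7 = 7×1 + 0
gcd(38, 53) = 1, so the inverse exists.
Back-substitute for 1:
1 = 1×8 − 1×7
  = −1×15 + 2×8
  = 2×38 − 5×15
  = −5×53 + 7×38
So 38⁻¹ ≡ 7 (mod 53).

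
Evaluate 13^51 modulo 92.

Compute successive squares:
13^1 ≡ 13 (mod 92)
13^2 ≡ 13^2 = 169 ≡ 77 (mod 92)
13^4 ≡ 77^2 = 5929 ≡ 41 (mod 92)
13^8 ≡ 41^2 = 1681 ≡ 25 (mod 92)
13^16 ≡ 25^2 = 625 ≡ 73 (mod 92)
13^32 ≡ 73^2 = 5329 ≡ 85 (mod 92)
13^51 = 13^32 * 13^16 * 13^2 * 13^1 ≡ 85 * 73 * 77 * 13 (mod 92).
Accumulate the product:
85 * 73 = 6205 ≡ 41
41 * 77 = 3157 ≡ 29
29 * 13 = 377 ≡ 9

9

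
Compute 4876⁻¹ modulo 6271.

By the extended Euclidean algorithm:
6271 = 1×4876 + 1395
4876 = 3×1395 + 691
1395 = 2×691 + 13
691 = 53×13 + 2
13 = 6×2 + 1
2 = 2×1 + 0
gcd(4876, 6271) = 1, so the inverse exists.
Bézout: 1 = 2251×6271 − 2895×4876.
So 4876⁻¹ ≡ −2895 ≡ 3376 (mod 6271).

3376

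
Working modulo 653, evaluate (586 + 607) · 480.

586 + 607 = 1193 ≡ 540 (mod 653)
540 · 480 = 259200 ≡ 612 (mod 653)

612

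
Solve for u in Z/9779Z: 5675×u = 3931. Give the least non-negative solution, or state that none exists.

gcd(5675, 9779) = 1, so a unique solution mod 9779 exists.
5675⁻¹ ≡ 3629 (mod 9779).
u ≡ 3629×3931 ≡ 7817 (mod 9779).

7817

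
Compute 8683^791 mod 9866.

4995

Using repeated squaring:
791 in binary is 1100010111, i.e. 791 = 512 + 256 + 16 + 4 + 2 + 1.
8683^1 ≡ 8683 (mod 9866)
8683^2 ≡ 8683^2 = 75394489 ≡ 8383 (mod 9866)
8683^4 ≡ 8383^2 = 70274689 ≡ 9037 (mod 9866)
8683^8 ≡ 9037^2 = 81667369 ≡ 6487 (mod 9866)
8683^16 ≡ 6487^2 = 42081169 ≡ 2679 (mod 9866)
8683^32 ≡ 2679^2 = 7177041 ≡ 4459 (mod 9866)
8683^64 ≡ 4459^2 = 19882681 ≡ 2691 (mod 9866)
8683^128 ≡ 2691^2 = 7241481 ≡ 9703 (mod 9866)
8683^256 ≡ 9703^2 = 94148209 ≡ 6837 (mod 9866)
8683^512 ≡ 6837^2 = 46744569 ≡ 9327 (mod 9866)
8683^791 = 8683^512 * 8683^256 * 8683^16 * 8683^4 * 8683^2 * 8683^1 ≡ 9327 * 6837 * 2679 * 9037 * 8383 * 8683 (mod 9866).
Accumulate the product:
9327 * 6837 = 63768699 ≡ 4741
4741 * 2679 = 12701139 ≡ 3597
3597 * 9037 = 32506089 ≡ 7485
7485 * 8383 = 62746755 ≡ 8861
8861 * 8683 = 76940063 ≡ 4995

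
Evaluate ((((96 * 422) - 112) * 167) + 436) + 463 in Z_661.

211

96 * 422 = 40512 ≡ 191 (mod 661)
191 - 112 = 79
79 * 167 = 13193 ≡ 634 (mod 661)
634 + 436 = 1070 ≡ 409 (mod 661)
409 + 463 = 872 ≡ 211 (mod 661)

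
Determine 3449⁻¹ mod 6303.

5678

6303 = 1×3449 + 2854
3449 = 1×2854 + 595
2854 = 4×595 + 474
595 = 1×474 + 121
474 = 3×121 + 111
121 = 1×111 + 10
111 = 11×10 + 1
10 = 10×1 + 0
gcd(3449, 6303) = 1, so the inverse exists.
Back-substitute for 1:
1 = 1×111 − 11×10
  = −11×121 + 12×111
  = 12×474 − 47×121
  = −47×595 + 59×474
  = 59×2854 − 283×595
  = −283×3449 + 342×2854
  = 342×6303 − 625×3449
So 3449⁻¹ ≡ −625 ≡ 5678 (mod 6303).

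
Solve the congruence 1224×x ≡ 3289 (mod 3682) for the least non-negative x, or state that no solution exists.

no solution

gcd(1224, 3682) = 2, and 2 does not divide 3289.
So the congruence has no solution.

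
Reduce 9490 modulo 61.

9490 = 155·61 + 35, so 9490 ≡ 35 (mod 61).

35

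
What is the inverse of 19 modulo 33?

7

By the extended Euclidean algorithm:
33 = 1*19 + 14
19 = 1*14 + 5
14 = 2*5 + 4
5 = 1*4 + 1
4 = 4*1 + 0
gcd(19, 33) = 1, so the inverse exists.
Bézout: 1 = −4*33 + 7*19.
So 19⁻¹ ≡ 7 (mod 33).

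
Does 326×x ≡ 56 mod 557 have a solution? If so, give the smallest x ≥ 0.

523

gcd(326, 557) = 1, so a unique solution mod 557 exists.
326⁻¹ ≡ 258 (mod 557).
x ≡ 258×56 ≡ 523 (mod 557).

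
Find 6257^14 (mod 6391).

2304

Compute successive squares:
14 in binary is 1110, i.e. 14 = 8 + 4 + 2.
6257^1 ≡ 6257 (mod 6391)
6257^2 ≡ 6257^2 = 39150049 ≡ 5174 (mod 6391)
6257^4 ≡ 5174^2 = 26770276 ≡ 4768 (mod 6391)
6257^8 ≡ 4768^2 = 22733824 ≡ 1037 (mod 6391)
6257^14 = 6257^8 * 6257^4 * 6257^2 ≡ 1037 * 4768 * 5174 (mod 6391).
Accumulate the product:
1037 * 4768 = 4944416 ≡ 4173
4173 * 5174 = 21591102 ≡ 2304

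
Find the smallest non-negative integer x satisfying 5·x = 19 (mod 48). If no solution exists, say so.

23

gcd(5, 48) = 1, so a unique solution mod 48 exists.
5⁻¹ ≡ 29 (mod 48).
x ≡ 29·19 ≡ 23 (mod 48).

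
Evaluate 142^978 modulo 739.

351

Compute successive squares:
142^1 ≡ 142 (mod 739)
142^2 ≡ 142^2 = 20164 ≡ 211 (mod 739)
142^4 ≡ 211^2 = 44521 ≡ 181 (mod 739)
142^8 ≡ 181^2 = 32761 ≡ 245 (mod 739)
142^16 ≡ 245^2 = 60025 ≡ 166 (mod 739)
142^32 ≡ 166^2 = 27556 ≡ 213 (mod 739)
142^64 ≡ 213^2 = 45369 ≡ 290 (mod 739)
142^128 ≡ 290^2 = 84100 ≡ 593 (mod 739)
142^256 ≡ 593^2 = 351649 ≡ 624 (mod 739)
142^512 ≡ 624^2 = 389376 ≡ 662 (mod 739)
142^978 = 142^512 · 142^256 · 142^128 · 142^64 · 142^16 · 142^2 ≡ 662 · 624 · 593 · 290 · 166 · 211 (mod 739).
Accumulate the product:
662 · 624 = 413088 ≡ 726
726 · 593 = 430518 ≡ 420
420 · 290 = 121800 ≡ 604
604 · 166 = 100264 ≡ 499
499 · 211 = 105289 ≡ 351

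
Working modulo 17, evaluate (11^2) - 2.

0

(11)^2 ≡ 2 (mod 17)
2 - 2 = 0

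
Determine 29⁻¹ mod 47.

13

47 = 1·29 + 18
29 = 1·18 + 11
18 = 1·11 + 7
11 = 1·7 + 4
7 = 1·4 + 3
4 = 1·3 + 1
3 = 3·1 + 0
gcd(29, 47) = 1, so the inverse exists.
Back-substitute for 1:
1 = 1·4 − 1·3
  = −1·7 + 2·4
  = 2·11 − 3·7
  = −3·18 + 5·11
  = 5·29 − 8·18
  = −8·47 + 13·29
So 29⁻¹ ≡ 13 (mod 47).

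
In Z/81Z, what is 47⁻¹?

Apply the Euclidean algorithm and back-substitute:
81 = 1*47 + 34
47 = 1*34 + 13
34 = 2*13 + 8
13 = 1*8 + 5
8 = 1*5 + 3
5 = 1*3 + 2
3 = 1*2 + 1
2 = 2*1 + 0
gcd(47, 81) = 1, so the inverse exists.
Back-substitute for 1:
1 = 1*3 − 1*2
  = −1*5 + 2*3
  = 2*8 − 3*5
  = −3*13 + 5*8
  = 5*34 − 13*13
  = −13*47 + 18*34
  = 18*81 − 31*47
So 47⁻¹ ≡ −31 ≡ 50 (mod 81).

50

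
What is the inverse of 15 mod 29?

2

29 = 1*15 + 14
15 = 1*14 + 1
14 = 14*1 + 0
gcd(15, 29) = 1, so the inverse exists.
Back-substitute for 1:
1 = 1*15 − 1*14
  = −1*29 + 2*15
So 15⁻¹ ≡ 2 (mod 29).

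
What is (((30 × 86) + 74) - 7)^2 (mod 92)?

73

30 × 86 = 2580 ≡ 4 (mod 92)
4 + 74 = 78
78 - 7 = 71
(71)^2 ≡ 73 (mod 92)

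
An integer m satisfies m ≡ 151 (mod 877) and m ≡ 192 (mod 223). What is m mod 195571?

23830

877⁻¹ mod 223: 877*104 ≡ 1 (mod 223), so 877⁻¹ ≡ 104.
m = 151 + 877*((192 − 151)*104 mod 223) = 151 + 877*27 = 23830.
Check: 23830 mod 877 = 151, 23830 mod 223 = 192. ✓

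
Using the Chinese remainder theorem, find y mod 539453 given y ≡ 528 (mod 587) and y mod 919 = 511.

288158

587⁻¹ mod 919: 587×728 ≡ 1 (mod 919), so 587⁻¹ ≡ 728.
y = 528 + 587×((511 − 528)×728 mod 919) = 528 + 587×490 = 288158.
Check: 288158 mod 587 = 528, 288158 mod 919 = 511. ✓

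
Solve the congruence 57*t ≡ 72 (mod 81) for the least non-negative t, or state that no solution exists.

24

gcd(57, 81) = 3, and 3 | 72, so solutions exist.
Divide through by 3: 19*t ≡ 24 mod 27.
19⁻¹ ≡ 10 (mod 27).
t ≡ 10*24 ≡ 24 (mod 27).
The smallest non-negative solution is t = 24.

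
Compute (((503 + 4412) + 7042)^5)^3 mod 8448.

503 + 4412 = 4915
4915 + 7042 = 11957 ≡ 3509 (mod 8448)
(3509)^5 ≡ 2981 (mod 8448)
(2981)^3 ≡ 605 (mod 8448)

605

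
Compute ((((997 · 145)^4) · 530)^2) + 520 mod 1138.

997 · 145 = 144565 ≡ 39 (mod 1138)
(39)^4 ≡ 1025 (mod 1138)
1025 · 530 = 543250 ≡ 424 (mod 1138)
(424)^2 ≡ 1110 (mod 1138)
1110 + 520 = 1630 ≡ 492 (mod 1138)

492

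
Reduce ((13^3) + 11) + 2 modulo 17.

(13)^3 ≡ 4 (mod 17)
4 + 11 = 15
15 + 2 = 17 ≡ 0 (mod 17)

0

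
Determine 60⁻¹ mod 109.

109 = 1×60 + 49
60 = 1×49 + 11
49 = 4×11 + 5
11 = 2×5 + 1
5 = 5×1 + 0
gcd(60, 109) = 1, so the inverse exists.
Back-substitute for 1:
1 = 1×11 − 2×5
  = −2×49 + 9×11
  = 9×60 − 11×49
  = −11×109 + 20×60
So 60⁻¹ ≡ 20 (mod 109).

20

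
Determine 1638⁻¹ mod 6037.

5193

By the extended Euclidean algorithm:
6037 = 3×1638 + 1123
1638 = 1×1123 + 515
1123 = 2×515 + 93
515 = 5×93 + 50
93 = 1×50 + 43
50 = 1×43 + 7
43 = 6×7 + 1
7 = 7×1 + 0
gcd(1638, 6037) = 1, so the inverse exists.
Bézout: 1 = 229×6037 − 844×1638.
So 1638⁻¹ ≡ −844 ≡ 5193 (mod 6037).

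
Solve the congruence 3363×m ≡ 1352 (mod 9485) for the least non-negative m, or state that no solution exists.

2959

gcd(3363, 9485) = 1, so a unique solution mod 9485 exists.
3363⁻¹ ≡ 1272 (mod 9485).
m ≡ 1272×1352 ≡ 2959 (mod 9485).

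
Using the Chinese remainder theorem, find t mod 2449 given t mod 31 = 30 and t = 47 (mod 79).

2417

31⁻¹ mod 79: 31·51 ≡ 1 (mod 79), so 31⁻¹ ≡ 51.
t = 30 + 31·((47 − 30)·51 mod 79) = 30 + 31·77 = 2417.
Check: 2417 mod 31 = 30, 2417 mod 79 = 47. ✓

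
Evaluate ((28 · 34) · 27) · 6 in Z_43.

28 · 34 = 952 ≡ 6 (mod 43)
6 · 27 = 162 ≡ 33 (mod 43)
33 · 6 = 198 ≡ 26 (mod 43)

26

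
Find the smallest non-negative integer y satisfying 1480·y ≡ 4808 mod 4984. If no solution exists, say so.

gcd(1480, 4984) = 8, and 8 | 4808, so solutions exist.
Divide through by 8: 185·y ≡ 601 (mod 623).
185⁻¹ ≡ 229 (mod 623).
y ≡ 229·601 ≡ 569 (mod 623).
The smallest non-negative solution is y = 569.

569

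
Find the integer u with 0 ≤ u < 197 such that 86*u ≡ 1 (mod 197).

126

197 = 2×86 + 25
86 = 3×25 + 11
25 = 2×11 + 3
11 = 3×3 + 2
3 = 1×2 + 1
2 = 2×1 + 0
gcd(86, 197) = 1, so the inverse exists.
Bézout: 1 = 31×197 − 71×86.
So 86⁻¹ ≡ −71 ≡ 126 (mod 197).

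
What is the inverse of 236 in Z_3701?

By the extended Euclidean algorithm:
3701 = 15×236 + 161
236 = 1×161 + 75
161 = 2×75 + 11
75 = 6×11 + 9
11 = 1×9 + 2
9 = 4×2 + 1
2 = 2×1 + 0
gcd(236, 3701) = 1, so the inverse exists.
Back-substitute for 1:
1 = 1×9 − 4×2
  = −4×11 + 5×9
  = 5×75 − 34×11
  = −34×161 + 73×75
  = 73×236 − 107×161
  = −107×3701 + 1678×236
So 236⁻¹ ≡ 1678 (mod 3701).

1678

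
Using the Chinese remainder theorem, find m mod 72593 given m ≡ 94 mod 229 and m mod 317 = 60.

5132

229⁻¹ mod 317: 229·18 ≡ 1 (mod 317), so 229⁻¹ ≡ 18.
m = 94 + 229·((60 − 94)·18 mod 317) = 94 + 229·22 = 5132.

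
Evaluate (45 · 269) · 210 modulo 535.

45 · 269 = 12105 ≡ 335 (mod 535)
335 · 210 = 70350 ≡ 265 (mod 535)

265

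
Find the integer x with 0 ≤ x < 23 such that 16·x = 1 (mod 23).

Run the extended Euclidean algorithm:
23 = 1*16 + 7
16 = 2*7 + 2
7 = 3*2 + 1
2 = 2*1 + 0
gcd(16, 23) = 1, so the inverse exists.
Bézout: 1 = 7*23 − 10*16.
So 16⁻¹ ≡ −10 ≡ 13 (mod 23).

13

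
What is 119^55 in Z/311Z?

Using repeated squaring:
119^1 ≡ 119 (mod 311)
119^2 ≡ 119^2 = 14161 ≡ 166 (mod 311)
119^4 ≡ 166^2 = 27556 ≡ 188 (mod 311)
119^8 ≡ 188^2 = 35344 ≡ 201 (mod 311)
119^16 ≡ 201^2 = 40401 ≡ 282 (mod 311)
119^32 ≡ 282^2 = 79524 ≡ 219 (mod 311)
119^55 = 119^32 * 119^16 * 119^4 * 119^2 * 119^1 ≡ 219 * 282 * 188 * 166 * 119 (mod 311).
Accumulate the product:
219 * 282 = 61758 ≡ 180
180 * 188 = 33840 ≡ 252
252 * 166 = 41832 ≡ 158
158 * 119 = 18802 ≡ 142

142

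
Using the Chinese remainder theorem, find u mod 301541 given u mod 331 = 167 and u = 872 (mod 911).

331⁻¹ mod 911: 331*300 ≡ 1 (mod 911), so 331⁻¹ ≡ 300.
u = 167 + 331*((872 − 167)*300 mod 911) = 167 + 331*148 = 49155.

49155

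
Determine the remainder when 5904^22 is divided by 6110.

5904^1 ≡ 5904 (mod 6110)
5904^2 ≡ 5904^2 = 34857216 ≡ 5776 (mod 6110)
5904^4 ≡ 5776^2 = 33362176 ≡ 1576 (mod 6110)
5904^8 ≡ 1576^2 = 2483776 ≡ 3116 (mod 6110)
5904^16 ≡ 3116^2 = 9709456 ≡ 666 (mod 6110)
5904^22 = 5904^16 * 5904^4 * 5904^2 ≡ 666 * 1576 * 5776 (mod 6110).
Accumulate the product:
666 * 1576 = 1049616 ≡ 4806
4806 * 5776 = 27759456 ≡ 1726

1726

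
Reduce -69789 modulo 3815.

2696

-69789 = -19×3815 + 2696, so -69789 ≡ 2696 (mod 3815).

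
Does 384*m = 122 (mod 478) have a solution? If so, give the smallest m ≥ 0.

136

gcd(384, 478) = 2, and 2 | 122, so solutions exist.
Divide through by 2: 192*m = 61 (mod 239).
192⁻¹ ≡ 61 (mod 239).
m ≡ 61*61 ≡ 136 (mod 239).
The smallest non-negative solution is m = 136.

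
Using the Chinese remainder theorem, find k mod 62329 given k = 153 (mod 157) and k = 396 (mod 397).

41287

157⁻¹ mod 397: 157*220 ≡ 1 (mod 397), so 157⁻¹ ≡ 220.
k = 153 + 157*((396 − 153)*220 mod 397) = 153 + 157*262 = 41287.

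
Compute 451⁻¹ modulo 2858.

By the extended Euclidean algorithm:
2858 = 6·451 + 152
451 = 2·152 + 147
152 = 1·147 + 5
147 = 29·5 + 2
5 = 2·2 + 1
2 = 2·1 + 0
gcd(451, 2858) = 1, so the inverse exists.
Bézout: 1 = 181·2858 − 1147·451.
So 451⁻¹ ≡ −1147 ≡ 1711 (mod 2858).

1711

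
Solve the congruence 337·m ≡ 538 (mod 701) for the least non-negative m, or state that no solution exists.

gcd(337, 701) = 1, so a unique solution mod 701 exists.
337⁻¹ ≡ 649 (mod 701).
m ≡ 649·538 ≡ 64 (mod 701).

64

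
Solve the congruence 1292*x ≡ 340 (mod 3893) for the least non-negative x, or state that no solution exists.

169

gcd(1292, 3893) = 17, and 17 | 340, so solutions exist.
Divide through by 17: 76*x = 20 (mod 229).
76⁻¹ ≡ 226 (mod 229).
x ≡ 226*20 ≡ 169 (mod 229).
The smallest non-negative solution is x = 169.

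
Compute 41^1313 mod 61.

52

1313 in binary is 10100100001, i.e. 1313 = 1024 + 256 + 32 + 1.
41^1 ≡ 41 (mod 61)
41^2 ≡ 41^2 = 1681 ≡ 34 (mod 61)
41^4 ≡ 34^2 = 1156 ≡ 58 (mod 61)
41^8 ≡ 58^2 = 3364 ≡ 9 (mod 61)
41^16 ≡ 9^2 = 81 ≡ 20 (mod 61)
41^32 ≡ 20^2 = 400 ≡ 34 (mod 61)
41^64 ≡ 34^2 = 1156 ≡ 58 (mod 61)
41^128 ≡ 58^2 = 3364 ≡ 9 (mod 61)
41^256 ≡ 9^2 = 81 ≡ 20 (mod 61)
41^512 ≡ 20^2 = 400 ≡ 34 (mod 61)
41^1024 ≡ 34^2 = 1156 ≡ 58 (mod 61)
41^1313 = 41^1024 × 41^256 × 41^32 × 41^1 ≡ 58 × 20 × 34 × 41 (mod 61).
Accumulate the product:
58 × 20 = 1160 ≡ 1
1 × 34 = 34
34 × 41 = 1394 ≡ 52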